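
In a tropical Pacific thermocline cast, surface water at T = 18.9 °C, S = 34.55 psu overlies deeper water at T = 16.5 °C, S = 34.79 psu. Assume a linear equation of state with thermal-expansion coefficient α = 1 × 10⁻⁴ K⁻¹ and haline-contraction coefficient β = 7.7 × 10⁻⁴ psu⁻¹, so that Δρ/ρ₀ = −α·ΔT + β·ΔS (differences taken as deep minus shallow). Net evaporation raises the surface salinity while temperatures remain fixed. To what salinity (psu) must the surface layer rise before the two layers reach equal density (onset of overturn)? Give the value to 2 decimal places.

Neutral buoyancy requires −α(T_deep − T_surf) + β(S_deep − S_surf′) = 0.
S_surf′ = S_deep − (α/β)·ΔT = 34.79 − (1 × 10⁻⁴/7.7 × 10⁻⁴)·(-2.4) = 35.1017 psu.
Increase required: 35.1017 − 34.55 = 0.5517 psu.

35.10 psu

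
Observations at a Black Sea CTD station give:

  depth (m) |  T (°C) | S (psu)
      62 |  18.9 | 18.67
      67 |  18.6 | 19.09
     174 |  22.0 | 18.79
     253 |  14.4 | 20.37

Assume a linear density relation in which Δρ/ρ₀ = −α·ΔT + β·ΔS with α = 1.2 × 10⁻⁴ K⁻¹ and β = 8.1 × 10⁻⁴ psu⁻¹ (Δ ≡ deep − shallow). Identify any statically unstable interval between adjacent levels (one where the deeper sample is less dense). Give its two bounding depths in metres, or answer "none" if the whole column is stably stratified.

67–174 m

Evaluate Δρ/ρ₀ = −αΔT + βΔS across each adjacent pair:
  62–67 m: −αΔT+βΔS = −(1.2 × 10⁻⁴)(-0.3)+(8.1 × 10⁻⁴)(+0.42) = 3.8 × 10⁻⁴ → stable
  67–174 m: −αΔT+βΔS = −(1.2 × 10⁻⁴)(+3.4)+(8.1 × 10⁻⁴)(-0.30) = -6.5 × 10⁻⁴ → UNSTABLE
  174–253 m: −αΔT+βΔS = −(1.2 × 10⁻⁴)(-7.6)+(8.1 × 10⁻⁴)(+1.58) = 2.2 × 10⁻³ → stable
The 67–174 m interval has Δρ < 0: lighter water underlies denser water.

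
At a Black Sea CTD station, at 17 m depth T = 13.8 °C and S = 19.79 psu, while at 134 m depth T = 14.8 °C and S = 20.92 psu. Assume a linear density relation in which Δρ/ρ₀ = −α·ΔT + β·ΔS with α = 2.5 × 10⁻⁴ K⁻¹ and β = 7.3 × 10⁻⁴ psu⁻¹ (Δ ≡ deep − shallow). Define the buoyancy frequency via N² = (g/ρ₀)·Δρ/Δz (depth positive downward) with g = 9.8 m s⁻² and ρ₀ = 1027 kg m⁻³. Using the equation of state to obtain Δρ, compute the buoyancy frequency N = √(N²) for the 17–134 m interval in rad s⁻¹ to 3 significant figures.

6.94 × 10⁻³ rad s⁻¹

ΔT = +1.0 K, ΔS = +1.13 psu (deep − shallow).
Δρ/ρ₀ = −αΔT + βΔS = -2.50 × 10⁻⁴ + 8.249 × 10⁻⁴ = 5.749 × 10⁻⁴, so Δρ ≈ 0.5904 kg m⁻³.
N² = (g/ρ₀)·Δρ/Δz = g·(Δρ/ρ₀)/Δz = 9.8 × 5.749 × 10⁻⁴ / 117 = 4.8154 × 10⁻⁵ s⁻².
N = √(4.8154 × 10⁻⁵) = 6.9393 × 10⁻³ rad s⁻¹ ≈ 6.94 × 10⁻³ rad s⁻¹.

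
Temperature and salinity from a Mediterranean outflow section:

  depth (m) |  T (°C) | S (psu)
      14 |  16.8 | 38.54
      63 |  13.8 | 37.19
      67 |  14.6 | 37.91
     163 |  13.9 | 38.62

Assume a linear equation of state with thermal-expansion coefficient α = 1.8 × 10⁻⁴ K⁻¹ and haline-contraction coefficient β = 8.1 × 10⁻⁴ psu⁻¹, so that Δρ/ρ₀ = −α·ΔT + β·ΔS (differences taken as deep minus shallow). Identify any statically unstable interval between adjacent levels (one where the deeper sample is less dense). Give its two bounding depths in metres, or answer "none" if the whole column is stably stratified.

Evaluate Δρ/ρ₀ = −αΔT + βΔS across each adjacent pair:
  14–63 m: −αΔT+βΔS = −(1.8 × 10⁻⁴)(-3.0)+(8.1 × 10⁻⁴)(-1.35) = -5.5 × 10⁻⁴ → UNSTABLE
  63–67 m: −αΔT+βΔS = −(1.8 × 10⁻⁴)(+0.8)+(8.1 × 10⁻⁴)(+0.72) = 4.4 × 10⁻⁴ → stable
  67–163 m: −αΔT+βΔS = −(1.8 × 10⁻⁴)(-0.7)+(8.1 × 10⁻⁴)(+0.71) = 7.0 × 10⁻⁴ → stable
The 14–63 m interval has Δρ < 0: lighter water underlies denser water.

14–63 m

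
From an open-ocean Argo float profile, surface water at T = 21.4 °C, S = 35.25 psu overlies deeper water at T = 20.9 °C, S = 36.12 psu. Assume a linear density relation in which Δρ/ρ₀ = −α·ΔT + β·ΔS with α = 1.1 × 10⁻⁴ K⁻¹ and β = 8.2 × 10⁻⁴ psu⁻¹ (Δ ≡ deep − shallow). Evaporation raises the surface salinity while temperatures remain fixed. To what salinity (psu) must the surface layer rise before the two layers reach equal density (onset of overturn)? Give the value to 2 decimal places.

36.19 psu

Neutral buoyancy requires −α(T_deep − T_surf) + β(S_deep − S_surf′) = 0.
S_surf′ = S_deep − (α/β)·ΔT = 36.12 − (1.1 × 10⁻⁴/8.2 × 10⁻⁴)·(-0.5) = 36.1871 psu.
Increase required: 36.1871 − 35.25 = 0.9371 psu.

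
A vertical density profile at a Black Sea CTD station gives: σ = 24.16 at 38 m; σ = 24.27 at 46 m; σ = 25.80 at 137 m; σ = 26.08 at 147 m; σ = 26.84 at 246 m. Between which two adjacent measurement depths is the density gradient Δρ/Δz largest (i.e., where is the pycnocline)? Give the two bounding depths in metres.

Compute the density gradient over each adjacent pair:
  38–46 m: Δρ/Δz = 0.11/8 = 0.014 kg m⁻⁴
  46–137 m: Δρ/Δz = 1.53/91 = 0.017 kg m⁻⁴
  137–147 m: Δρ/Δz = 0.28/10 = 0.028 kg m⁻⁴
  147–246 m: Δρ/Δz = 0.76/99 = 7.7 × 10⁻³ kg m⁻⁴
The largest gradient is in the 137–147 m interval — the pycnocline.

137–147 m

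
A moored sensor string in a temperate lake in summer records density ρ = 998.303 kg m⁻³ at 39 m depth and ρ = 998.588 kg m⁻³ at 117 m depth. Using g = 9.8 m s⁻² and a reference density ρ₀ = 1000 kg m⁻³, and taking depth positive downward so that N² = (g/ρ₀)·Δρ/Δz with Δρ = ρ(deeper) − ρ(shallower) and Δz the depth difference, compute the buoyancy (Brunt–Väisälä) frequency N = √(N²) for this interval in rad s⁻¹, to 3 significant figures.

5.98 × 10⁻³ rad s⁻¹

Δρ = 998.588 − 998.303 = 0.285 kg m⁻³ over Δz = 117 − 39 = 78 m.
N² = (9.8/1000) × (0.285/78) = 3.5808 × 10⁻⁵ s⁻².
N = √(3.5808 × 10⁻⁵) = 5.9840 × 10⁻³ rad s⁻¹ ≈ 5.98 × 10⁻³ rad s⁻¹.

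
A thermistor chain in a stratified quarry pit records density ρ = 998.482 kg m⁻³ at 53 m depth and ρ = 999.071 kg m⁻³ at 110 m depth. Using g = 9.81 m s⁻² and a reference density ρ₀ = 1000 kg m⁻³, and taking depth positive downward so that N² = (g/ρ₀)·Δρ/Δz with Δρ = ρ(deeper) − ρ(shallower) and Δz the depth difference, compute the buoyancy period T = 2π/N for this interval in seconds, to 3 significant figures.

624 s

Δρ = 999.071 − 998.482 = 0.589 kg m⁻³ over Δz = 110 − 53 = 57 m.
N² = (9.81/1000) × (0.589/57) = 1.0137 × 10⁻⁴ s⁻².
N = √(1.0137 × 10⁻⁴) = 0.010068 rad s⁻¹, so T = 2π/N = 624.07 s ≈ 624 s.
A positive N² confirms static stability across the interval.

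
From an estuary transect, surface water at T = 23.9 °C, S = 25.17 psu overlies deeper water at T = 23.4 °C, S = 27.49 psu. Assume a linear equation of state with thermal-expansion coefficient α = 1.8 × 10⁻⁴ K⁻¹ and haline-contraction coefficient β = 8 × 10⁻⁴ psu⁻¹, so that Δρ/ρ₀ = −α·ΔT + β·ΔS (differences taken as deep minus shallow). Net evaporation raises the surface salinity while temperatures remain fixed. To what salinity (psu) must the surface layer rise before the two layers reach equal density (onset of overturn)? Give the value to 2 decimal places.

Neutral buoyancy requires −α(T_deep − T_surf) + β(S_deep − S_surf′) = 0.
S_surf′ = S_deep − (α/β)·ΔT = 27.49 − (1.8 × 10⁻⁴/8 × 10⁻⁴)·(-0.5) = 27.6025 psu.
Increase required: 27.6025 − 25.17 = 2.4325 psu.

27.60 psu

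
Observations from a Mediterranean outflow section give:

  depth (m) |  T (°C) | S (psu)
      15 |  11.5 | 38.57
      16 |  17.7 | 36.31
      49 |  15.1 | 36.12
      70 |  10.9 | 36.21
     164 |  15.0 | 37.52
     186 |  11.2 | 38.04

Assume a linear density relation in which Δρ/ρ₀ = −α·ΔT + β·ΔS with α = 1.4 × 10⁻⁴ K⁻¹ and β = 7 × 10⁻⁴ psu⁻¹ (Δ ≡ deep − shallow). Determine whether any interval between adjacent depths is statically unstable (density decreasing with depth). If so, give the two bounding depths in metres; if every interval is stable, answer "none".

15–16 m

Evaluate Δρ/ρ₀ = −αΔT + βΔS across each adjacent pair:
  15–16 m: −αΔT+βΔS = −(1.4 × 10⁻⁴)(+6.2)+(7 × 10⁻⁴)(-2.26) = -2.4 × 10⁻³ → UNSTABLE
  16–49 m: −αΔT+βΔS = −(1.4 × 10⁻⁴)(-2.6)+(7 × 10⁻⁴)(-0.19) = 2.3 × 10⁻⁴ → stable
  49–70 m: −αΔT+βΔS = −(1.4 × 10⁻⁴)(-4.2)+(7 × 10⁻⁴)(+0.09) = 6.5 × 10⁻⁴ → stable
  70–164 m: −αΔT+βΔS = −(1.4 × 10⁻⁴)(+4.1)+(7 × 10⁻⁴)(+1.31) = 3.4 × 10⁻⁴ → stable
  164–186 m: −αΔT+βΔS = −(1.4 × 10⁻⁴)(-3.8)+(7 × 10⁻⁴)(+0.52) = 9.0 × 10⁻⁴ → stable
The 15–16 m interval has Δρ < 0: lighter water underlies denser water.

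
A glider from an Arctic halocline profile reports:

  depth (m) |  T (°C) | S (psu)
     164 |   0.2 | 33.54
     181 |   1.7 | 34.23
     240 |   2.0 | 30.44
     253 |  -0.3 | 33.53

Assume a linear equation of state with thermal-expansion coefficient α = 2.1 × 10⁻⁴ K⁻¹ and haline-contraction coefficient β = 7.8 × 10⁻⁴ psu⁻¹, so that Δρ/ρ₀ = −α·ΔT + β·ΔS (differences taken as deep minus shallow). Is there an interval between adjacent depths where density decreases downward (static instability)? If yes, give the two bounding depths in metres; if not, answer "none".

181–240 m

Evaluate Δρ/ρ₀ = −αΔT + βΔS across each adjacent pair:
  164–181 m: −αΔT+βΔS = −(2.1 × 10⁻⁴)(+1.5)+(7.8 × 10⁻⁴)(+0.69) = 2.2 × 10⁻⁴ → stable
  181–240 m: −αΔT+βΔS = −(2.1 × 10⁻⁴)(+0.3)+(7.8 × 10⁻⁴)(-3.79) = -3.0 × 10⁻³ → UNSTABLE
  240–253 m: −αΔT+βΔS = −(2.1 × 10⁻⁴)(-2.3)+(7.8 × 10⁻⁴)(+3.09) = 2.9 × 10⁻³ → stable
The 181–240 m interval has Δρ < 0: lighter water underlies denser water.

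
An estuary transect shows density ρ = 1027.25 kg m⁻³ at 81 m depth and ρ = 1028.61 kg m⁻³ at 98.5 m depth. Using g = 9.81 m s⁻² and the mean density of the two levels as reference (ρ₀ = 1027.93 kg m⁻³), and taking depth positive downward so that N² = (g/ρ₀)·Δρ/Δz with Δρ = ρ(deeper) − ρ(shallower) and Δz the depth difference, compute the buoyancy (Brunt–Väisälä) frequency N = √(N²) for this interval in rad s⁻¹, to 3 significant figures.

0.0272 rad s⁻¹

Δρ = 1028.61 − 1027.25 = 1.36 kg m⁻³ over Δz = 98.5 − 81 = 17.5 m.
N² = (9.81/1027.93) × (1.36/17.5) = 7.4166 × 10⁻⁴ s⁻².
N = √(7.4166 × 10⁻⁴) = 0.027233 rad s⁻¹ ≈ 0.0272 rad s⁻¹.
N² > 0, so the interval is statically stable.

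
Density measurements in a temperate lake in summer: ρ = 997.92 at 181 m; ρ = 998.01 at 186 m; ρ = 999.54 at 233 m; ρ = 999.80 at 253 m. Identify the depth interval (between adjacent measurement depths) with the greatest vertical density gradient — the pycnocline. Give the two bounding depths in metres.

186–233 m

Compute the density gradient over each adjacent pair:
  181–186 m: Δρ/Δz = 0.09/5 = 0.018 kg m⁻⁴
  186–233 m: Δρ/Δz = 1.53/47 = 0.033 kg m⁻⁴
  233–253 m: Δρ/Δz = 0.26/20 = 0.013 kg m⁻⁴
The largest gradient is in the 186–233 m interval — the pycnocline.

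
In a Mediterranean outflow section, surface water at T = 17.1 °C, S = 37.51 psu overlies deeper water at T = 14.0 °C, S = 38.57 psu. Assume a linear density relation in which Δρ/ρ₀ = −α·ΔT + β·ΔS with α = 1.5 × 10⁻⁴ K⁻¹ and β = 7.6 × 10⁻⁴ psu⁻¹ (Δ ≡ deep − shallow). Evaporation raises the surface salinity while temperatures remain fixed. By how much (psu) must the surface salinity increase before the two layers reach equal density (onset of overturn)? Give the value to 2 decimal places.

Neutral buoyancy requires −α(T_deep − T_surf) + β(S_deep − S_surf′) = 0.
S_surf′ = S_deep − (α/β)·ΔT = 38.57 − (1.5 × 10⁻⁴/7.6 × 10⁻⁴)·(-3.1) = 39.1818 psu.
Increase required: 39.1818 − 37.51 = 1.6718 psu.

1.67 psu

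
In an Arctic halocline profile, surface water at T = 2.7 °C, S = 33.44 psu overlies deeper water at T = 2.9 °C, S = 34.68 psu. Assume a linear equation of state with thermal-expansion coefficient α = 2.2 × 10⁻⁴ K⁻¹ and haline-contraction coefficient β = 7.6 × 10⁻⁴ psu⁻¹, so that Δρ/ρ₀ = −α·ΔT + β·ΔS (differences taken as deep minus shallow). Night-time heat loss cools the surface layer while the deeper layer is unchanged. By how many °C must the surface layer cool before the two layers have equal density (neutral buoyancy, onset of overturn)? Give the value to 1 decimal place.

Neutral buoyancy requires Δρ = 0, i.e. −α(T_deep − T_surf′) + β(S_deep − S_surf) = 0.
T_surf′ = T_deep − (β/α)·ΔS = 2.9 − (7.6 × 10⁻⁴/2.2 × 10⁻⁴)·(+1.24) = -1.384 °C.
Cooling required: 2.7 − (-1.384) = 4.084 °C.

4.1 °C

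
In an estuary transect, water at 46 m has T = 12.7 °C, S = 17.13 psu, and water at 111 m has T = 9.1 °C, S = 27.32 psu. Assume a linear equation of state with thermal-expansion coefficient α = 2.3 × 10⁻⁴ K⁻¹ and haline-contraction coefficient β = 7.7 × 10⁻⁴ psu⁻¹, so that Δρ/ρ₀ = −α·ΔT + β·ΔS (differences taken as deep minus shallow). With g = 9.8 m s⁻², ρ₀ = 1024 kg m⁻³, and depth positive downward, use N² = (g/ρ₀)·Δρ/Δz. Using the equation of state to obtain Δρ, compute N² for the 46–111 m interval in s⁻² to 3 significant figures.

1.31 × 10⁻³ s⁻²

ΔT = -3.6 K, ΔS = +10.19 psu (deep − shallow).
Δρ/ρ₀ = −αΔT + βΔS = 8.28 × 10⁻⁴ + 7.8463 × 10⁻³ = 8.6743 × 10⁻³, so Δρ ≈ 8.882 kg m⁻³.
N² = (g/ρ₀)·Δρ/Δz = g·(Δρ/ρ₀)/Δz = 9.8 × 8.6743 × 10⁻³ / 65 = 1.3078 × 10⁻³ s⁻² ≈ 1.31 × 10⁻³ s⁻².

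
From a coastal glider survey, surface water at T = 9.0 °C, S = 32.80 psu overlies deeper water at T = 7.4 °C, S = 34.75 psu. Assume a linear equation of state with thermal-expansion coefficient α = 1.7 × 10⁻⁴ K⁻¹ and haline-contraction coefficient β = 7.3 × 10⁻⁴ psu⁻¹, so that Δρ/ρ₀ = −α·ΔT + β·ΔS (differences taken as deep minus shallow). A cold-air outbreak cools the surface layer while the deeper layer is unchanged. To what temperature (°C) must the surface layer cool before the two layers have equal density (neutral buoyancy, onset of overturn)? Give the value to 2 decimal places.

-0.97 °C

Neutral buoyancy requires Δρ = 0, i.e. −α(T_deep − T_surf′) + β(S_deep − S_surf) = 0.
T_surf′ = T_deep − (β/α)·ΔS = 7.4 − (7.3 × 10⁻⁴/1.7 × 10⁻⁴)·(+1.95) = -0.9735 °C.
Cooling required: 9.0 − (-0.9735) = 9.9735 °C.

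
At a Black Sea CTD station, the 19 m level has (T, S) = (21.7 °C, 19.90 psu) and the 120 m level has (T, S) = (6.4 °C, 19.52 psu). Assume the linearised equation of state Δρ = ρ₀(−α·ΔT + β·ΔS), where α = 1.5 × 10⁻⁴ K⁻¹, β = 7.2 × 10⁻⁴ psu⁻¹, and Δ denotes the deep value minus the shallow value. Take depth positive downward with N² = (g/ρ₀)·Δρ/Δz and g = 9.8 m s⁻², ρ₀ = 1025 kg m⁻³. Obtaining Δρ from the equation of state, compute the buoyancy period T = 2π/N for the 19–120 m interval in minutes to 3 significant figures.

ΔT = -15.3 K, ΔS = -0.38 psu (deep − shallow).
Δρ/ρ₀ = −αΔT + βΔS = 2.295 × 10⁻³ − 2.736 × 10⁻⁴ = 2.0214 × 10⁻³, so Δρ ≈ 2.072 kg m⁻³.
N² = (g/ρ₀)·Δρ/Δz = g·(Δρ/ρ₀)/Δz = 9.8 × 2.0214 × 10⁻³ / 101 = 1.9614 × 10⁻⁴ s⁻².
N = √(1.9614 × 10⁻⁴) = 0.014005 rad s⁻¹ → T = 2π/N = 448.64 s = 7.4773 min ≈ 7.48 min.

7.48 min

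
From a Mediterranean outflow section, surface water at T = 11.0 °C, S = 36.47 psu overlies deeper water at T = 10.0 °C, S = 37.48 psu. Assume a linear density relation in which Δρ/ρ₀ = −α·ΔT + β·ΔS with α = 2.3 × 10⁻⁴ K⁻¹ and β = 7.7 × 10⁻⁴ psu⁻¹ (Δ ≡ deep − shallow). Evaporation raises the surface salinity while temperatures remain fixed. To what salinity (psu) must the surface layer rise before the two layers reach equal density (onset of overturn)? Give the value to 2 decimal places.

37.78 psu

Neutral buoyancy requires −α(T_deep − T_surf) + β(S_deep − S_surf′) = 0.
S_surf′ = S_deep − (α/β)·ΔT = 37.48 − (2.3 × 10⁻⁴/7.7 × 10⁻⁴)·(-1.0) = 37.7787 psu.
Increase required: 37.7787 − 36.47 = 1.3087 psu.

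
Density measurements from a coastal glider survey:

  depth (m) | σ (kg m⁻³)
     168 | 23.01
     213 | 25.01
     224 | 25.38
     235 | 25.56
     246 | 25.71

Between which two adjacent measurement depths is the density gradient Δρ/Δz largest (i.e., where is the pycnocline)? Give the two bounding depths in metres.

Compute the density gradient over each adjacent pair:
  168–213 m: Δρ/Δz = 2.00/45 = 0.044 kg m⁻⁴
  213–224 m: Δρ/Δz = 0.37/11 = 0.034 kg m⁻⁴
  224–235 m: Δρ/Δz = 0.18/11 = 0.016 kg m⁻⁴
  235–246 m: Δρ/Δz = 0.15/11 = 0.014 kg m⁻⁴
The largest gradient is in the 168–213 m interval — the pycnocline.

168–213 m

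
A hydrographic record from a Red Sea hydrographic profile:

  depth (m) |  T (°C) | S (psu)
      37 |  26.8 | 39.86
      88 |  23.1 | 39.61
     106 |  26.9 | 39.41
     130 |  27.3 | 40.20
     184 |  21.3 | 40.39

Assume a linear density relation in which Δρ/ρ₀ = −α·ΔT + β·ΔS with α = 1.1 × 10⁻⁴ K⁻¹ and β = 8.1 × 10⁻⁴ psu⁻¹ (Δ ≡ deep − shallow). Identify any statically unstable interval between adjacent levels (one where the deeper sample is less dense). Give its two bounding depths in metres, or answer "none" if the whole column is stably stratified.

Evaluate Δρ/ρ₀ = −αΔT + βΔS across each adjacent pair:
  37–88 m: −αΔT+βΔS = −(1.1 × 10⁻⁴)(-3.7)+(8.1 × 10⁻⁴)(-0.25) = 2.0 × 10⁻⁴ → stable
  88–106 m: −αΔT+βΔS = −(1.1 × 10⁻⁴)(+3.8)+(8.1 × 10⁻⁴)(-0.20) = -5.8 × 10⁻⁴ → UNSTABLE
  106–130 m: −αΔT+βΔS = −(1.1 × 10⁻⁴)(+0.4)+(8.1 × 10⁻⁴)(+0.79) = 6.0 × 10⁻⁴ → stable
  130–184 m: −αΔT+βΔS = −(1.1 × 10⁻⁴)(-6.0)+(8.1 × 10⁻⁴)(+0.19) = 8.1 × 10⁻⁴ → stable
The 88–106 m interval has Δρ < 0: lighter water underlies denser water.

88–106 m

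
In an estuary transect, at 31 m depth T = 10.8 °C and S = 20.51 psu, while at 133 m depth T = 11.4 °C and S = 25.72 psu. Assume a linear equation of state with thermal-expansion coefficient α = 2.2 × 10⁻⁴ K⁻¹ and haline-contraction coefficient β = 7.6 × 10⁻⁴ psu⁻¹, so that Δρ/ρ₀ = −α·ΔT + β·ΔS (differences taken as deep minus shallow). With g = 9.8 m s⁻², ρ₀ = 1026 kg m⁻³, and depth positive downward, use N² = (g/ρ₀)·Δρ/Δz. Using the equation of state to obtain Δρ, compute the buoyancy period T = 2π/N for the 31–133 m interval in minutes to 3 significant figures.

5.46 min

ΔT = +0.6 K, ΔS = +5.21 psu (deep − shallow).
Δρ/ρ₀ = −αΔT + βΔS = -1.32 × 10⁻⁴ + 3.9596 × 10⁻³ = 3.8276 × 10⁻³, so Δρ ≈ 3.927 kg m⁻³.
N² = (g/ρ₀)·Δρ/Δz = g·(Δρ/ρ₀)/Δz = 9.8 × 3.8276 × 10⁻³ / 102 = 3.6775 × 10⁻⁴ s⁻².
N = √(3.6775 × 10⁻⁴) = 0.019177 rad s⁻¹ → T = 2π/N = 327.64 s = 5.4607 min ≈ 5.46 min.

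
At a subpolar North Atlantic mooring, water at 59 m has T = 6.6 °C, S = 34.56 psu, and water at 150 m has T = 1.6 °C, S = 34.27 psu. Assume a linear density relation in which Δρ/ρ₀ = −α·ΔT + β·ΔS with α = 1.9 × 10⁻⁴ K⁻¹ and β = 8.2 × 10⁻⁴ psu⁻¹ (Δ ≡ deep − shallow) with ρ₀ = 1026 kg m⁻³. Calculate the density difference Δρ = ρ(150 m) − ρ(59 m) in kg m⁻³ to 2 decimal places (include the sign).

ΔT = -5.0 K, ΔS = -0.29 psu (deep − shallow).
Δρ/ρ₀ = −(1.9 × 10⁻⁴)(-5.0) + (8.2 × 10⁻⁴)(-0.29) = 7.122 × 10⁻⁴.
Δρ = 1026 × (7.122 × 10⁻⁴) = +0.73 kg m⁻³.
Positive Δρ: denser below, stable.

+0.73 kg m⁻³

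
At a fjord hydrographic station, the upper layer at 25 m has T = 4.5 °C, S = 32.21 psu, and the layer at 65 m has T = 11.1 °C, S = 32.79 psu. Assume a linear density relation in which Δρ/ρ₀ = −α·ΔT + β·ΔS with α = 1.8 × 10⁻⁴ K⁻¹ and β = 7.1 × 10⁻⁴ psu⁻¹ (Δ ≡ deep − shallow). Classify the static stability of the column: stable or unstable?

ΔT = 11.1 − 4.5 = +6.6 K and ΔS = 32.79 − 32.21 = +0.58 psu (deep − shallow).
−αΔT = -1.188 × 10⁻³; βΔS = 4.118 × 10⁻⁴; sum Δρ/ρ₀ = -7.762 × 10⁻⁴.
Δρ/ρ₀ < 0, so Δρ < 0: deeper water is lighter → statically unstable; the column would overturn.

unstable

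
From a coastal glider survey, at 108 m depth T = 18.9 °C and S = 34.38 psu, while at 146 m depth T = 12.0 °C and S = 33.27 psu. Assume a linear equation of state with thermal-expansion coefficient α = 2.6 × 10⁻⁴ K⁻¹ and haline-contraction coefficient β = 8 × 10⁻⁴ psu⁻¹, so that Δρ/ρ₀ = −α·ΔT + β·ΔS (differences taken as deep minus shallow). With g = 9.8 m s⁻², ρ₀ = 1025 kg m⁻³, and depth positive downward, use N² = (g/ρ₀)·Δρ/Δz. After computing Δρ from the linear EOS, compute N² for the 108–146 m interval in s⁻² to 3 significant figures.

2.34 × 10⁻⁴ s⁻²

ΔT = -6.9 K, ΔS = -1.11 psu (deep − shallow).
Δρ/ρ₀ = −αΔT + βΔS = 1.794 × 10⁻³ − 8.88 × 10⁻⁴ = 9.06 × 10⁻⁴, so Δρ ≈ 0.9286 kg m⁻³.
N² = (g/ρ₀)·Δρ/Δz = g·(Δρ/ρ₀)/Δz = 9.8 × 9.06 × 10⁻⁴ / 38 = 2.3365 × 10⁻⁴ s⁻² ≈ 2.34 × 10⁻⁴ s⁻².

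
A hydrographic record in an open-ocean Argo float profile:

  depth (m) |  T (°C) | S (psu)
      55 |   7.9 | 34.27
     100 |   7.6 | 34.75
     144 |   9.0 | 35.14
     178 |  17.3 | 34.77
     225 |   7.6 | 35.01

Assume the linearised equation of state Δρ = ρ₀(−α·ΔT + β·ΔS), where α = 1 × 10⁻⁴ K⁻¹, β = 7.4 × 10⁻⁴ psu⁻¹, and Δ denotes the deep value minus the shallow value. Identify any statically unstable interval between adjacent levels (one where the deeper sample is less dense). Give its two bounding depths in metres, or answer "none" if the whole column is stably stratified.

144–178 m

Evaluate Δρ/ρ₀ = −αΔT + βΔS across each adjacent pair:
  55–100 m: −αΔT+βΔS = −(1 × 10⁻⁴)(-0.3)+(7.4 × 10⁻⁴)(+0.48) = 3.9 × 10⁻⁴ → stable
  100–144 m: −αΔT+βΔS = −(1 × 10⁻⁴)(+1.4)+(7.4 × 10⁻⁴)(+0.39) = 1.5 × 10⁻⁴ → stable
  144–178 m: −αΔT+βΔS = −(1 × 10⁻⁴)(+8.3)+(7.4 × 10⁻⁴)(-0.37) = -1.1 × 10⁻³ → UNSTABLE
  178–225 m: −αΔT+βΔS = −(1 × 10⁻⁴)(-9.7)+(7.4 × 10⁻⁴)(+0.24) = 1.1 × 10⁻³ → stable
The 144–178 m interval has Δρ < 0: lighter water underlies denser water.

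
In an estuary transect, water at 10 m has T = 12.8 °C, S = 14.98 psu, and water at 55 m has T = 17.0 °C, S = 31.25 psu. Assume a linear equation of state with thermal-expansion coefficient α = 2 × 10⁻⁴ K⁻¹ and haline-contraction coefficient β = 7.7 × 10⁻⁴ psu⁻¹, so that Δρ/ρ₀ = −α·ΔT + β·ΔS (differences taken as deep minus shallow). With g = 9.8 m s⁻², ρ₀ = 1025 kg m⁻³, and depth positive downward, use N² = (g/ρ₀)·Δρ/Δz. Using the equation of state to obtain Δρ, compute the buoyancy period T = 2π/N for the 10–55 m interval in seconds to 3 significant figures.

125 s

ΔT = +4.2 K, ΔS = +16.27 psu (deep − shallow).
Δρ/ρ₀ = −αΔT + βΔS = -8.40 × 10⁻⁴ + 0.0125279 = 0.0116879, so Δρ ≈ 11.98 kg m⁻³.
N² = (g/ρ₀)·Δρ/Δz = g·(Δρ/ρ₀)/Δz = 9.8 × 0.0116879 / 45 = 2.5454 × 10⁻³ s⁻².
N = √(2.5454 × 10⁻³) = 0.050452 rad s⁻¹ → T = 2π/N = 124.54 s ≈ 125 s.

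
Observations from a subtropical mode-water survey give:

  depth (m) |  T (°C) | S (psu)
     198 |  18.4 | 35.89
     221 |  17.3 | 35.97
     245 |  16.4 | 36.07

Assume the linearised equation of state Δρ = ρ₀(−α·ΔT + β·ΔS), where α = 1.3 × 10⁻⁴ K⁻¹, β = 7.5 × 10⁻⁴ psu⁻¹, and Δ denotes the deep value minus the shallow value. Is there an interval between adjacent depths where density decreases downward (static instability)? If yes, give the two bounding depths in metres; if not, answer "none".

none

Evaluate Δρ/ρ₀ = −αΔT + βΔS across each adjacent pair:
  198–221 m: −αΔT+βΔS = −(1.3 × 10⁻⁴)(-1.1)+(7.5 × 10⁻⁴)(+0.08) = 2.0 × 10⁻⁴ → stable
  221–245 m: −αΔT+βΔS = −(1.3 × 10⁻⁴)(-0.9)+(7.5 × 10⁻⁴)(+0.10) = 1.9 × 10⁻⁴ → stable
Every interval has Δρ > 0: the column is stably stratified throughout.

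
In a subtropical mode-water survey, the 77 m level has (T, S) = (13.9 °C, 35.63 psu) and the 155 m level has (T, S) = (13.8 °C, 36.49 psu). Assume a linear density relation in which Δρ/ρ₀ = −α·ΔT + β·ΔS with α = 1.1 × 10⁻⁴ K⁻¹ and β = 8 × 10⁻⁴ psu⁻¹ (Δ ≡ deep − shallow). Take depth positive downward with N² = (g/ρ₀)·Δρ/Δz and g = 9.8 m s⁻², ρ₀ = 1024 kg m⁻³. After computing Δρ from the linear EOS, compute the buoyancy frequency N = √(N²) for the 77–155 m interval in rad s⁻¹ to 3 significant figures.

9.37 × 10⁻³ rad s⁻¹

ΔT = -0.1 K, ΔS = +0.86 psu (deep − shallow).
Δρ/ρ₀ = −αΔT + βΔS = 1.10 × 10⁻⁵ + 6.88 × 10⁻⁴ = 6.99 × 10⁻⁴, so Δρ ≈ 0.7158 kg m⁻³.
N² = (g/ρ₀)·Δρ/Δz = g·(Δρ/ρ₀)/Δz = 9.8 × 6.99 × 10⁻⁴ / 78 = 8.7823 × 10⁻⁵ s⁻².
N = √(8.7823 × 10⁻⁵) = 9.3714 × 10⁻³ rad s⁻¹ ≈ 9.37 × 10⁻³ rad s⁻¹.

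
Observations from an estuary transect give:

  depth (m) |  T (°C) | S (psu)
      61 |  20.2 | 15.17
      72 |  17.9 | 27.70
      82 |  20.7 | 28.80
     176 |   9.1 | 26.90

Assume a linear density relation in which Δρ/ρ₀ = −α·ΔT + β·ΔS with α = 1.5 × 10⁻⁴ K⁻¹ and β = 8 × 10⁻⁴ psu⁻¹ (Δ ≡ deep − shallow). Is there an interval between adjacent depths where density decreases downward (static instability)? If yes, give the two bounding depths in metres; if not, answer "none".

none

Evaluate Δρ/ρ₀ = −αΔT + βΔS across each adjacent pair:
  61–72 m: −αΔT+βΔS = −(1.5 × 10⁻⁴)(-2.3)+(8 × 10⁻⁴)(+12.53) = 0.010 → stable
  72–82 m: −αΔT+βΔS = −(1.5 × 10⁻⁴)(+2.8)+(8 × 10⁻⁴)(+1.10) = 4.6 × 10⁻⁴ → stable
  82–176 m: −αΔT+βΔS = −(1.5 × 10⁻⁴)(-11.6)+(8 × 10⁻⁴)(-1.90) = 2.2 × 10⁻⁴ → stable
Every interval has Δρ > 0: the column is stably stratified throughout.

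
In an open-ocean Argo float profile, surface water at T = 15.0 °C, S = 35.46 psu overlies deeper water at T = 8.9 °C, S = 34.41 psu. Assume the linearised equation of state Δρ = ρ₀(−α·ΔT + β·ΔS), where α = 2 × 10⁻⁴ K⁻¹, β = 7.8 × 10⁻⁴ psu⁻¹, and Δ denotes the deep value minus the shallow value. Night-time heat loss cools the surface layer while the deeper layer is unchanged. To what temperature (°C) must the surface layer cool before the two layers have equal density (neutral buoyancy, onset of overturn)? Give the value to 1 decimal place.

Neutral buoyancy requires Δρ = 0, i.e. −α(T_deep − T_surf′) + β(S_deep − S_surf) = 0.
T_surf′ = T_deep − (β/α)·ΔS = 8.9 − (7.8 × 10⁻⁴/2 × 10⁻⁴)·(-1.05) = 12.995 °C.
Cooling required: 15.0 − (12.995) = 2.005 °C.

13.0 °C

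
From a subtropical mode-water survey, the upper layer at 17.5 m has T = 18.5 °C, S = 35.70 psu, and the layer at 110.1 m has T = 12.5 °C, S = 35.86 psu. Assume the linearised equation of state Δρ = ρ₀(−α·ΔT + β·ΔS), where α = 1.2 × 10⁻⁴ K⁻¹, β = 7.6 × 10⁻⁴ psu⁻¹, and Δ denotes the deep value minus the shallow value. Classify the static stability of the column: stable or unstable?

ΔT = 12.5 − 18.5 = -6.0 K and ΔS = 35.86 − 35.70 = +0.16 psu (deep − shallow).
−αΔT = 7.20 × 10⁻⁴; βΔS = 1.216 × 10⁻⁴; sum Δρ/ρ₀ = 8.416 × 10⁻⁴.
Δρ/ρ₀ > 0, so Δρ > 0: deeper water is denser → statically stable.

stable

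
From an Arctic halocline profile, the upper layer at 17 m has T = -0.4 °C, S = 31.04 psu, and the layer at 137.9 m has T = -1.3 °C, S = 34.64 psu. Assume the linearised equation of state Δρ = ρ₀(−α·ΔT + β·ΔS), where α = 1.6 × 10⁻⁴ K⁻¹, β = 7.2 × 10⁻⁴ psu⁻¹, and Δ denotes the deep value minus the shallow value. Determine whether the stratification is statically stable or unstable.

ΔT = -1.3 − -0.4 = -0.9 K and ΔS = 34.64 − 31.04 = +3.60 psu (deep − shallow).
−αΔT = 1.44 × 10⁻⁴; βΔS = 2.592 × 10⁻³; sum Δρ/ρ₀ = 2.736 × 10⁻³.
Δρ/ρ₀ > 0, so Δρ > 0: deeper water is denser → statically stable.

stable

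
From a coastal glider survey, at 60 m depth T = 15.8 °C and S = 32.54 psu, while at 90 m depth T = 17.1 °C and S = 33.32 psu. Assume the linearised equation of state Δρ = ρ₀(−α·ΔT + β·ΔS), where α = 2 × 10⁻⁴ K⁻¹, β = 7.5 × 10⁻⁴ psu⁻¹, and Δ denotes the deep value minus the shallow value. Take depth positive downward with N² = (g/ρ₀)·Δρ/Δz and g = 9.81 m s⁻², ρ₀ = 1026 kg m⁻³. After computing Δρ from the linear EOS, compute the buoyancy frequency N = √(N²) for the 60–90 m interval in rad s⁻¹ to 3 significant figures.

0.0103 rad s⁻¹

ΔT = +1.3 K, ΔS = +0.78 psu (deep − shallow).
Δρ/ρ₀ = −αΔT + βΔS = -2.60 × 10⁻⁴ + 5.85 × 10⁻⁴ = 3.25 × 10⁻⁴, so Δρ ≈ 0.3334 kg m⁻³.
N² = (g/ρ₀)·Δρ/Δz = g·(Δρ/ρ₀)/Δz = 9.81 × 3.25 × 10⁻⁴ / 30 = 1.0628 × 10⁻⁴ s⁻².
N = √(1.0628 × 10⁻⁴) = 0.010309 rad s⁻¹ ≈ 0.0103 rad s⁻¹.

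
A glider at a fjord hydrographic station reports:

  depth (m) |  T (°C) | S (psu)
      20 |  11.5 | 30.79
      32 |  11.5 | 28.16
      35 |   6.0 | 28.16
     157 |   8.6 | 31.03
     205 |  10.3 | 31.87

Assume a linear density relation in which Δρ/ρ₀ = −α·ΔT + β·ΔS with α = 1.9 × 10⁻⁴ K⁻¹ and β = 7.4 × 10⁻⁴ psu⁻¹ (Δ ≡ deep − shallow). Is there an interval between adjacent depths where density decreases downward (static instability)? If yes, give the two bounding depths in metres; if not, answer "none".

Evaluate Δρ/ρ₀ = −αΔT + βΔS across each adjacent pair:
  20–32 m: −αΔT+βΔS = −(1.9 × 10⁻⁴)(+0.0)+(7.4 × 10⁻⁴)(-2.63) = -1.9 × 10⁻³ → UNSTABLE
  32–35 m: −αΔT+βΔS = −(1.9 × 10⁻⁴)(-5.5)+(7.4 × 10⁻⁴)(+0.00) = 1.0 × 10⁻³ → stable
  35–157 m: −αΔT+βΔS = −(1.9 × 10⁻⁴)(+2.6)+(7.4 × 10⁻⁴)(+2.87) = 1.6 × 10⁻³ → stable
  157–205 m: −αΔT+βΔS = −(1.9 × 10⁻⁴)(+1.7)+(7.4 × 10⁻⁴)(+0.84) = 3.0 × 10⁻⁴ → stable
The 20–32 m interval has Δρ < 0: lighter water underlies denser water.

20–32 m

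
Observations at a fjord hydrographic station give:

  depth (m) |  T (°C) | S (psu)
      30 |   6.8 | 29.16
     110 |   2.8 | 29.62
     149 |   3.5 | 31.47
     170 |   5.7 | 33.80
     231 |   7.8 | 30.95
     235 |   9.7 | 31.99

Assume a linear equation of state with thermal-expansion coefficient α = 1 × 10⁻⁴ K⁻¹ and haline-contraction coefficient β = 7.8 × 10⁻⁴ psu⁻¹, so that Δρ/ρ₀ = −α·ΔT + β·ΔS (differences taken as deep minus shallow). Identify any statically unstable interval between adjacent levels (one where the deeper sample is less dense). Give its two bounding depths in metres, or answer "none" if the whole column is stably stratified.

Evaluate Δρ/ρ₀ = −αΔT + βΔS across each adjacent pair:
  30–110 m: −αΔT+βΔS = −(1 × 10⁻⁴)(-4.0)+(7.8 × 10⁻⁴)(+0.46) = 7.6 × 10⁻⁴ → stable
  110–149 m: −αΔT+βΔS = −(1 × 10⁻⁴)(+0.7)+(7.8 × 10⁻⁴)(+1.85) = 1.4 × 10⁻³ → stable
  149–170 m: −αΔT+βΔS = −(1 × 10⁻⁴)(+2.2)+(7.8 × 10⁻⁴)(+2.33) = 1.6 × 10⁻³ → stable
  170–231 m: −αΔT+βΔS = −(1 × 10⁻⁴)(+2.1)+(7.8 × 10⁻⁴)(-2.85) = -2.4 × 10⁻³ → UNSTABLE
  231–235 m: −αΔT+βΔS = −(1 × 10⁻⁴)(+1.9)+(7.8 × 10⁻⁴)(+1.04) = 6.2 × 10⁻⁴ → stable
The 170–231 m interval has Δρ < 0: lighter water underlies denser water.

170–231 m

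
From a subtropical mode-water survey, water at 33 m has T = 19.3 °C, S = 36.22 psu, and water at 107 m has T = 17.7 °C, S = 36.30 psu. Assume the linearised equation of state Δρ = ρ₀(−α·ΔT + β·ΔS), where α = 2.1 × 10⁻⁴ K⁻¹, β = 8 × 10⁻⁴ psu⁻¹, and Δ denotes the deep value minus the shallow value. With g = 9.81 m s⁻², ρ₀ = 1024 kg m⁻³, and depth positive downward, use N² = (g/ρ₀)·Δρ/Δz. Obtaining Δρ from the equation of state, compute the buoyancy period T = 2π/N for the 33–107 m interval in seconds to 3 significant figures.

863 s

ΔT = -1.6 K, ΔS = +0.08 psu (deep − shallow).
Δρ/ρ₀ = −αΔT + βΔS = 3.36 × 10⁻⁴ + 6.40 × 10⁻⁵ = 4.00 × 10⁻⁴, so Δρ ≈ 0.4096 kg m⁻³.
N² = (g/ρ₀)·Δρ/Δz = g·(Δρ/ρ₀)/Δz = 9.81 × 4.00 × 10⁻⁴ / 74 = 5.3027 × 10⁻⁵ s⁻².
N = √(5.3027 × 10⁻⁵) = 7.2820 × 10⁻³ rad s⁻¹ → T = 2π/N = 862.84 s ≈ 863 s.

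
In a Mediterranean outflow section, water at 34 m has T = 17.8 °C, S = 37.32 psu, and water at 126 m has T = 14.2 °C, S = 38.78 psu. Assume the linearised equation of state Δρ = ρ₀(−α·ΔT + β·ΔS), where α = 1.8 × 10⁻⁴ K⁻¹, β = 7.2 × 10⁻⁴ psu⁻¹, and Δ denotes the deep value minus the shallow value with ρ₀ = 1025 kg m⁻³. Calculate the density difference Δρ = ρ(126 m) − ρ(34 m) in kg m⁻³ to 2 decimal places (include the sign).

+1.74 kg m⁻³

ΔT = -3.6 K, ΔS = +1.46 psu (deep − shallow).
Δρ/ρ₀ = −(1.8 × 10⁻⁴)(-3.6) + (7.2 × 10⁻⁴)(+1.46) = 1.6992 × 10⁻³.
Δρ = 1025 × (1.6992 × 10⁻³) = +1.74 kg m⁻³.
Positive Δρ: denser below, stable.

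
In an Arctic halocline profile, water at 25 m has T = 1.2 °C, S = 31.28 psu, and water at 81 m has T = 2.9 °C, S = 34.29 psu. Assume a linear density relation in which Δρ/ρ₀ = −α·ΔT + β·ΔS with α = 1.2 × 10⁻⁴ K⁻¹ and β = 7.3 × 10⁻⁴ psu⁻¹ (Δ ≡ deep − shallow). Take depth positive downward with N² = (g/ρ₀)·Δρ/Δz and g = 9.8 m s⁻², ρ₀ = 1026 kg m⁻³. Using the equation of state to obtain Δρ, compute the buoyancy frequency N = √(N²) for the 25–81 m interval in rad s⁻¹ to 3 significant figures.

0.0187 rad s⁻¹

ΔT = +1.7 K, ΔS = +3.01 psu (deep − shallow).
Δρ/ρ₀ = −αΔT + βΔS = -2.04 × 10⁻⁴ + 2.1973 × 10⁻³ = 1.9933 × 10⁻³, so Δρ ≈ 2.045 kg m⁻³.
N² = (g/ρ₀)·Δρ/Δz = g·(Δρ/ρ₀)/Δz = 9.8 × 1.9933 × 10⁻³ / 56 = 3.4883 × 10⁻⁴ s⁻².
N = √(3.4883 × 10⁻⁴) = 0.018677 rad s⁻¹ ≈ 0.0187 rad s⁻¹.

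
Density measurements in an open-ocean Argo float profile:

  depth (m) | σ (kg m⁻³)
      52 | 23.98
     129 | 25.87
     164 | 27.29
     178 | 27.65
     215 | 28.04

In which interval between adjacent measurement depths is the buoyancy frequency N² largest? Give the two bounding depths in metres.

Compute the density gradient over each adjacent pair:
  52–129 m: Δρ/Δz = 1.89/77 = 0.025 kg m⁻⁴
  129–164 m: Δρ/Δz = 1.42/35 = 0.041 kg m⁻⁴
  164–178 m: Δρ/Δz = 0.36/14 = 0.026 kg m⁻⁴
  178–215 m: Δρ/Δz = 0.39/37 = 0.011 kg m⁻⁴
The largest gradient is in the 129–164 m interval — the pycnocline.

129–164 m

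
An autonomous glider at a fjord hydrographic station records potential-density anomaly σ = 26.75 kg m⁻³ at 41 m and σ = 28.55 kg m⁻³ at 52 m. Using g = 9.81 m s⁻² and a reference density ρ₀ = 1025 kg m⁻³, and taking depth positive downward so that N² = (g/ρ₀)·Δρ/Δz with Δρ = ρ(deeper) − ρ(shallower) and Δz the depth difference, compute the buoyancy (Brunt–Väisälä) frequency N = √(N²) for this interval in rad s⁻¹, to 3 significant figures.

0.0396 rad s⁻¹

Δρ = 1028.55 − 1026.75 = 1.80 kg m⁻³ over Δz = 52 − 41 = 11 m.
N² = (9.81/1025) × (1.80/11) = 1.5661 × 10⁻³ s⁻².
N = √(1.5661 × 10⁻³) = 0.039574 rad s⁻¹ ≈ 0.0396 rad s⁻¹.
A positive N² confirms static stability across the interval.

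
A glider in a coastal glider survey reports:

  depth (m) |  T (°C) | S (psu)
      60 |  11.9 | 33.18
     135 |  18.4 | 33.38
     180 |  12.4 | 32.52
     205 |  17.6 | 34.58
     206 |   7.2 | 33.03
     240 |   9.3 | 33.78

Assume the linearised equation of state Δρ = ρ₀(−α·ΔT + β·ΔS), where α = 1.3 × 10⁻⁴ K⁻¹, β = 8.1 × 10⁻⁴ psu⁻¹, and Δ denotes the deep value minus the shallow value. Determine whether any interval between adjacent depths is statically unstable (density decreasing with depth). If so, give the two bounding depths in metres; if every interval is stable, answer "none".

Evaluate Δρ/ρ₀ = −αΔT + βΔS across each adjacent pair:
  60–135 m: −αΔT+βΔS = −(1.3 × 10⁻⁴)(+6.5)+(8.1 × 10⁻⁴)(+0.20) = -6.8 × 10⁻⁴ → UNSTABLE
  135–180 m: −αΔT+βΔS = −(1.3 × 10⁻⁴)(-6.0)+(8.1 × 10⁻⁴)(-0.86) = 8.3 × 10⁻⁵ → stable
  180–205 m: −αΔT+βΔS = −(1.3 × 10⁻⁴)(+5.2)+(8.1 × 10⁻⁴)(+2.06) = 9.9 × 10⁻⁴ → stable
  205–206 m: −αΔT+βΔS = −(1.3 × 10⁻⁴)(-10.4)+(8.1 × 10⁻⁴)(-1.55) = 9.7 × 10⁻⁵ → stable
  206–240 m: −αΔT+βΔS = −(1.3 × 10⁻⁴)(+2.1)+(8.1 × 10⁻⁴)(+0.75) = 3.3 × 10⁻⁴ → stable
The 60–135 m interval has Δρ < 0: lighter water underlies denser water.

60–135 m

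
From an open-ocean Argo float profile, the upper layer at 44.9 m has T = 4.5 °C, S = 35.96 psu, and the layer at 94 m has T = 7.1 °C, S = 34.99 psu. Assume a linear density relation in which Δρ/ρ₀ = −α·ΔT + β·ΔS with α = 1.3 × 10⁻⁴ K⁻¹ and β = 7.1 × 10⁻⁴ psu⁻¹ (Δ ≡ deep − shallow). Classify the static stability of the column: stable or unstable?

unstable

ΔT = 7.1 − 4.5 = +2.6 K and ΔS = 34.99 − 35.96 = -0.97 psu (deep − shallow).
−αΔT = -3.38 × 10⁻⁴; βΔS = -6.887 × 10⁻⁴; sum Δρ/ρ₀ = -1.0267 × 10⁻³.
Δρ/ρ₀ < 0, so Δρ < 0: deeper water is lighter → statically unstable; the column would overturn.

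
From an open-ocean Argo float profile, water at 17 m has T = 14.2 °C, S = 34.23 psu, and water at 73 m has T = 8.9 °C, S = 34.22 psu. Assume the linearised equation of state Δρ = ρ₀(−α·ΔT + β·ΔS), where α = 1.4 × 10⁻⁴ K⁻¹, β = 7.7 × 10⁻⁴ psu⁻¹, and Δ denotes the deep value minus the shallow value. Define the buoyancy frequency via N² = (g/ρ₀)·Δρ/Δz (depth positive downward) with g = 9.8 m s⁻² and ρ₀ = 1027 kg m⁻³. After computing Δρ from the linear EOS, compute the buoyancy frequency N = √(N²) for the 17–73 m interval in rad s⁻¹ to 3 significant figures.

0.0113 rad s⁻¹

ΔT = -5.3 K, ΔS = -0.01 psu (deep − shallow).
Δρ/ρ₀ = −αΔT + βΔS = 7.42 × 10⁻⁴ − 7.70 × 10⁻⁶ = 7.343 × 10⁻⁴, so Δρ ≈ 0.7541 kg m⁻³.
N² = (g/ρ₀)·Δρ/Δz = g·(Δρ/ρ₀)/Δz = 9.8 × 7.343 × 10⁻⁴ / 56 = 1.2850 × 10⁻⁴ s⁻².
N = √(1.2850 × 10⁻⁴) = 0.011336 rad s⁻¹ ≈ 0.0113 rad s⁻¹.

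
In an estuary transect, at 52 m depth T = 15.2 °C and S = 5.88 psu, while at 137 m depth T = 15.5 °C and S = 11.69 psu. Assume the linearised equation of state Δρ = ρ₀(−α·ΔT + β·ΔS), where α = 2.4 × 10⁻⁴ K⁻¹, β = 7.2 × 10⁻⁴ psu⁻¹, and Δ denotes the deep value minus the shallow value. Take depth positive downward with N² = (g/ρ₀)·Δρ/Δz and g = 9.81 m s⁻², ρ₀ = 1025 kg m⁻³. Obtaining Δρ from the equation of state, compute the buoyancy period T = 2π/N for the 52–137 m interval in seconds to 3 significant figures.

288 s

ΔT = +0.3 K, ΔS = +5.81 psu (deep − shallow).
Δρ/ρ₀ = −αΔT + βΔS = -7.20 × 10⁻⁵ + 4.1832 × 10⁻³ = 4.1112 × 10⁻³, so Δρ ≈ 4.214 kg m⁻³.
N² = (g/ρ₀)·Δρ/Δz = g·(Δρ/ρ₀)/Δz = 9.81 × 4.1112 × 10⁻³ / 85 = 4.7448 × 10⁻⁴ s⁻².
N = √(4.7448 × 10⁻⁴) = 0.021783 rad s⁻¹ → T = 2π/N = 288.44 s ≈ 288 s.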